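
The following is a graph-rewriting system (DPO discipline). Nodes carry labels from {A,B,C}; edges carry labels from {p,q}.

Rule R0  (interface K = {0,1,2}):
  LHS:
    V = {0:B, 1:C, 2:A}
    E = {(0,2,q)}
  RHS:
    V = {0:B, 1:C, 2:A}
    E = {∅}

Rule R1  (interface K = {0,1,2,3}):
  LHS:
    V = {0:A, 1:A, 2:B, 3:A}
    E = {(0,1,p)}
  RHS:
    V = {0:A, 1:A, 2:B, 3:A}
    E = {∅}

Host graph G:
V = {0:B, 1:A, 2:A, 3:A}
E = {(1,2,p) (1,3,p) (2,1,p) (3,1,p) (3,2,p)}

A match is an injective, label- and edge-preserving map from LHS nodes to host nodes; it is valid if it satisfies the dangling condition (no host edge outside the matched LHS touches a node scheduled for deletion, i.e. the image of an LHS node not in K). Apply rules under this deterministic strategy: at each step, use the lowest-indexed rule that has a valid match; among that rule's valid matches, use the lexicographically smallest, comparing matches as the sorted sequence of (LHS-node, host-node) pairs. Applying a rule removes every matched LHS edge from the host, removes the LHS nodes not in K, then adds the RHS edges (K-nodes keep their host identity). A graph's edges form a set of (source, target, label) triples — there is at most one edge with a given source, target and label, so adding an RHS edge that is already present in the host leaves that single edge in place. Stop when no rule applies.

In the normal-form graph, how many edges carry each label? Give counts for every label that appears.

start.  V:4 E:5  edges: 1-p->2 1-p->3 2-p->1 3-p->1 3-p->2
1. fire R1 via {0↦1, 1↦2, 2↦0, 3↦3}  →  V:4 E:4  edges: 1-p->3 2-p->1 3-p->1 3-p->2
2. fire R1 via {0↦1, 1↦3, 2↦0, 3↦2}  →  V:4 E:3  edges: 2-p->1 3-p->1 3-p->2
3. fire R1 via {0↦2, 1↦1, 2↦0, 3↦3}  →  V:4 E:2  edges: 3-p->1 3-p->2
4. fire R1 via {0↦3, 1↦1, 2↦0, 3↦2}  →  V:4 E:1  edges: 3-p->2
5. fire R1 via {0↦3, 1↦2, 2↦0, 3↦1}  →  V:4 E:0  edges: ∅
halt: no rule applies after step 5
NF edges: []

Answer: (no edges)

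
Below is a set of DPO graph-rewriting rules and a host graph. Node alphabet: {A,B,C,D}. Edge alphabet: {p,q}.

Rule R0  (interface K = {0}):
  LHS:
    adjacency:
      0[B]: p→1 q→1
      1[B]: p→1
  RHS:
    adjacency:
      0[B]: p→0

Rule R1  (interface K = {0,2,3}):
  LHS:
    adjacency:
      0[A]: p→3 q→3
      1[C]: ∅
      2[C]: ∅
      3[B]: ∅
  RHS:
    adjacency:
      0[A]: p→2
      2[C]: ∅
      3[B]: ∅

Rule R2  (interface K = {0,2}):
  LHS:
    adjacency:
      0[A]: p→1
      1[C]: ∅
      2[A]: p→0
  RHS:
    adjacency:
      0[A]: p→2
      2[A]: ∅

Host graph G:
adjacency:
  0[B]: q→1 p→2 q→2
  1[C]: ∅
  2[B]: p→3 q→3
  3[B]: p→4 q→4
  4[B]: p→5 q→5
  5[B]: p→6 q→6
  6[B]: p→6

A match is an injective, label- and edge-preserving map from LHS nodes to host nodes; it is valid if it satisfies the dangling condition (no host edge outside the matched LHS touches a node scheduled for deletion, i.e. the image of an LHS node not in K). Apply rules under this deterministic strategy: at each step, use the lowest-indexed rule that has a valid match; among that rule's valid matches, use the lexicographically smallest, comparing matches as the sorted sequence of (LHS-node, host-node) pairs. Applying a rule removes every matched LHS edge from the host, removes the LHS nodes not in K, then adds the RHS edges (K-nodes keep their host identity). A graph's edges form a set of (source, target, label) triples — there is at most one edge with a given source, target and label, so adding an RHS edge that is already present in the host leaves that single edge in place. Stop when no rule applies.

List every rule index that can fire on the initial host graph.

R0: 1 valid match — {0↦5, 1↦6}
R1: no valid match — LHS pattern not found
R2: no valid match — LHS pattern not found

Answer: [R0]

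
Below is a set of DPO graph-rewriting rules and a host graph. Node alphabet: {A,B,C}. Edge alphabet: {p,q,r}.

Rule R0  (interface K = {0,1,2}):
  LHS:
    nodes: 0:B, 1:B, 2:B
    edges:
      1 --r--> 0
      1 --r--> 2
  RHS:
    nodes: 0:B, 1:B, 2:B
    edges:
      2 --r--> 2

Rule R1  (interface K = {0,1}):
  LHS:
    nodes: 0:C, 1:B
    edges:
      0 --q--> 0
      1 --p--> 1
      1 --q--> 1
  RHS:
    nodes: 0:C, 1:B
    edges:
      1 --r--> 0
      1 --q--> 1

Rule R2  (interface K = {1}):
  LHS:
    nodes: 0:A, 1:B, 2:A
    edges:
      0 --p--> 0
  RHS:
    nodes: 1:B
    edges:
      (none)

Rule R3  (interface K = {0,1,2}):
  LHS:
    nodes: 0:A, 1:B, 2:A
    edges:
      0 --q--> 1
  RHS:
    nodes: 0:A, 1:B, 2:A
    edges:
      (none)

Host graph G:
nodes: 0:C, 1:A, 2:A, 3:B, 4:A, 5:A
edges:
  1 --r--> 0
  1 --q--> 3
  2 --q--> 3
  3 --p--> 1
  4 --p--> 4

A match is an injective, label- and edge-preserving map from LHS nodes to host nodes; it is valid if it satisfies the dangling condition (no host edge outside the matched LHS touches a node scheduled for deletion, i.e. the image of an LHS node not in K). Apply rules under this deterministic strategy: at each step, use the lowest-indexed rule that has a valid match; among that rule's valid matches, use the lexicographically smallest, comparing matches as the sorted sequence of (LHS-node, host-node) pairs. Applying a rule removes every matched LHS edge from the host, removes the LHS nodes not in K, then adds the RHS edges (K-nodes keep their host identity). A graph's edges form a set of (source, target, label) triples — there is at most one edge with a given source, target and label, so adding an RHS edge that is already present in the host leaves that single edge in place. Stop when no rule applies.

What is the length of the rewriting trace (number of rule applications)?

Answer: 3

Steps:
initial: |V|=6 |E|=5  E = 1-r->0 1-q->3 2-q->3 3-p->1 4-p->4
step 1: apply R2 at {0↦4, 1↦3, 2↦5}  → |V|=4 |E|=4  E = 1-r->0 1-q->3 2-q->3 3-p->1
step 2: apply R3 at {0↦1, 1↦3, 2↦2}  → |V|=4 |E|=3  E = 1-r->0 2-q->3 3-p->1
step 3: apply R3 at {0↦2, 1↦3, 2↦1}  → |V|=4 |E|=2  E = 1-r->0 3-p->1
final graph: no rule applies after step 3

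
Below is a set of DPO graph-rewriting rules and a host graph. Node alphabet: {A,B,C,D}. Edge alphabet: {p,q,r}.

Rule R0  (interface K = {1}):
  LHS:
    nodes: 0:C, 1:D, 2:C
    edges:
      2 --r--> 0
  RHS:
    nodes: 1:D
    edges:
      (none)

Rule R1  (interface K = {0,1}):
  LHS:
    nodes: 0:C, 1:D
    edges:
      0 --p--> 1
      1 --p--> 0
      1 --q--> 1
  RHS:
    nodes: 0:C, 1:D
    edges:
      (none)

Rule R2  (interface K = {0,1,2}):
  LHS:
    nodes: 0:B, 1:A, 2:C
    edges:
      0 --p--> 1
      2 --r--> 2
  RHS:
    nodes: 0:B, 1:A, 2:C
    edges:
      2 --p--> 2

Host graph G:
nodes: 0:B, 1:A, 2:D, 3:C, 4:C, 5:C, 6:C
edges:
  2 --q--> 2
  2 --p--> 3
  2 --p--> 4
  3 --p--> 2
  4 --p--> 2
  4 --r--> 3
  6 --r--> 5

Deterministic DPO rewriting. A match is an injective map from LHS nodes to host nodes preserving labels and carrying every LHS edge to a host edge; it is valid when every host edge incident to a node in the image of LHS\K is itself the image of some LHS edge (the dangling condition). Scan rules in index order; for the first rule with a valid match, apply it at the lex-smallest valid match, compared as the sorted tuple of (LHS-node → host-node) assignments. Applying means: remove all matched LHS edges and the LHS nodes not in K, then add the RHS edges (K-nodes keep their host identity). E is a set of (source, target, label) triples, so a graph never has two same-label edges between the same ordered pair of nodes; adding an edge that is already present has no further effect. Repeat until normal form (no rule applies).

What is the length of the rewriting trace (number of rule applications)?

initial: |V|=7 |E|=7  E = 2-q->2 2-p->3 2-p->4 3-p->2 4-p->2 4-r->3 6-r->5
step 1: apply R0 at {0↦5, 1↦2, 2↦6}  → |V|=5 |E|=6  E = 2-q->2 2-p->3 2-p->4 3-p->2 4-p->2 4-r->3
step 2: apply R1 at {0↦3, 1↦2}  → |V|=5 |E|=3  E = 2-p->4 4-p->2 4-r->3
normal form: no rule applies after step 2

Answer: 2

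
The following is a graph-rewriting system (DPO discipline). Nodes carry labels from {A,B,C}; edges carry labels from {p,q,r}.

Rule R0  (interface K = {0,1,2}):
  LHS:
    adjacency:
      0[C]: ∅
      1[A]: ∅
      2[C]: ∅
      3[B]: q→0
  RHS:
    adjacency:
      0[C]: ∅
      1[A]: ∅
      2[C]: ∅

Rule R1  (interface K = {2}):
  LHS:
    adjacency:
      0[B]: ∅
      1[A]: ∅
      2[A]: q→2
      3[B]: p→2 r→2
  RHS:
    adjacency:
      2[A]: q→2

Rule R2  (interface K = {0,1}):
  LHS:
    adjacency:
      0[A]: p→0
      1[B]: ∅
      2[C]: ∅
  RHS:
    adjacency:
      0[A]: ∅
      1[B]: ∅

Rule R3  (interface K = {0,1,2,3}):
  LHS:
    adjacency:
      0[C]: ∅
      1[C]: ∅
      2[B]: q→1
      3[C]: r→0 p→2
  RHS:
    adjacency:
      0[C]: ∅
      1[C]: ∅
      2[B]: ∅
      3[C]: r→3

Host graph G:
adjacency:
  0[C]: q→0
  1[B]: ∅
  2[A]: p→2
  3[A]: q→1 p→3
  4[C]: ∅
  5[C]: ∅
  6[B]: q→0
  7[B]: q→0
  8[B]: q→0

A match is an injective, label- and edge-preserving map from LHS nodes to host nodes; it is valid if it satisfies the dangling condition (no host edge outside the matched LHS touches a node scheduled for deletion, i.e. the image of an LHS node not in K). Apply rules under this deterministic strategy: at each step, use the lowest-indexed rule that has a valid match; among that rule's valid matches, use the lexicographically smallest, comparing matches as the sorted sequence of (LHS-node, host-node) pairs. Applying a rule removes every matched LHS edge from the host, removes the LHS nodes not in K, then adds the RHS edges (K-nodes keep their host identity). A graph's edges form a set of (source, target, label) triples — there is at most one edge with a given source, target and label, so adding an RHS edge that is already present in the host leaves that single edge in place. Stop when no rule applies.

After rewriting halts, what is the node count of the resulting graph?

[0] host  ⇒  9 nodes, 7 edges  {0-q->0 2-p->2 3-q->1 3-p->3 6-q->0 7-q->0 8-q->0}
[1] R0 @ {0↦0, 1↦2, 2↦4, 3↦6}  ⇒  8 nodes, 6 edges  {0-q->0 2-p->2 3-q->1 3-p->3 7-q->0 8-q->0}
[2] R0 @ {0↦0, 1↦2, 2↦4, 3↦7}  ⇒  7 nodes, 5 edges  {0-q->0 2-p->2 3-q->1 3-p->3 8-q->0}
[3] R0 @ {0↦0, 1↦2, 2↦4, 3↦8}  ⇒  6 nodes, 4 edges  {0-q->0 2-p->2 3-q->1 3-p->3}
[4] R2 @ {0↦2, 1↦1, 2↦4}  ⇒  5 nodes, 3 edges  {0-q->0 3-q->1 3-p->3}
[5] R2 @ {0↦3, 1↦1, 2↦5}  ⇒  4 nodes, 2 edges  {0-q->0 3-q->1}
normal form: no rule applies after step 5
NF nodes: {0:C, 1:B, 2:A, 3:A}

Answer: 4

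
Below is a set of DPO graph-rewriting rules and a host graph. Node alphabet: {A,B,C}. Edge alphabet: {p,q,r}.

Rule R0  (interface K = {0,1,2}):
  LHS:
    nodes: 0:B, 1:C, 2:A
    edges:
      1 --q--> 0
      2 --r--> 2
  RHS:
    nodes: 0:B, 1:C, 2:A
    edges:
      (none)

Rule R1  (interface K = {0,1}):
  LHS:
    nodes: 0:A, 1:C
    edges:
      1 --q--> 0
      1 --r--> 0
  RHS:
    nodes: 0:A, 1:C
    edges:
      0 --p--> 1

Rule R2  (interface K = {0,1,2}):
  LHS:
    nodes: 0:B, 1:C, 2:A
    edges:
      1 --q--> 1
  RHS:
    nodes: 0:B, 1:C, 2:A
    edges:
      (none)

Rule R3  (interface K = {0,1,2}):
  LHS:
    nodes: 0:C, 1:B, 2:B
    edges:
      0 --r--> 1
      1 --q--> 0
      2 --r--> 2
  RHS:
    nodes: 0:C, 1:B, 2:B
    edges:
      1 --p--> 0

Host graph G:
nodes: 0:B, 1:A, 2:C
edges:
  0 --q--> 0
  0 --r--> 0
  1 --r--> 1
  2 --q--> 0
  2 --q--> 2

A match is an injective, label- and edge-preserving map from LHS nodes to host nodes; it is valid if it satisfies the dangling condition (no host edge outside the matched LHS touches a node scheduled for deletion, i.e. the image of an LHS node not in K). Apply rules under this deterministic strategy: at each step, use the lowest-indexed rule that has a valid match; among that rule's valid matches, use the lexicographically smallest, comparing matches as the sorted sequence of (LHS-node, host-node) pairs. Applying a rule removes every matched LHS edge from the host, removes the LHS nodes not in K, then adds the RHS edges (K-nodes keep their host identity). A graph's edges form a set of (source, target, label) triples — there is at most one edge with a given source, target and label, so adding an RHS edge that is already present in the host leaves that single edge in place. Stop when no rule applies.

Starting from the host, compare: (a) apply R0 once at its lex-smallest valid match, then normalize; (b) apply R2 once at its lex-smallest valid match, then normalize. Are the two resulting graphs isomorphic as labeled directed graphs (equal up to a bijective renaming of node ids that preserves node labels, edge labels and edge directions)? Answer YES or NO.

Answer: YES

Steps:
branch R0-first: apply at {0↦0, 1↦2, 2↦1} → |E|=3, then 1 more step(s) → NF |V|=3 |E|=2 V={0:B, 1:A, 2:C} E=0-q->0 0-r->0
branch R2-first: apply at {0↦0, 1↦2, 2↦1} → |E|=4, then 1 more step(s) → NF |V|=3 |E|=2 V={0:B, 1:A, 2:C} E=0-q->0 0-r->0
graphs isomorphic (equal up to label-preserving node renaming)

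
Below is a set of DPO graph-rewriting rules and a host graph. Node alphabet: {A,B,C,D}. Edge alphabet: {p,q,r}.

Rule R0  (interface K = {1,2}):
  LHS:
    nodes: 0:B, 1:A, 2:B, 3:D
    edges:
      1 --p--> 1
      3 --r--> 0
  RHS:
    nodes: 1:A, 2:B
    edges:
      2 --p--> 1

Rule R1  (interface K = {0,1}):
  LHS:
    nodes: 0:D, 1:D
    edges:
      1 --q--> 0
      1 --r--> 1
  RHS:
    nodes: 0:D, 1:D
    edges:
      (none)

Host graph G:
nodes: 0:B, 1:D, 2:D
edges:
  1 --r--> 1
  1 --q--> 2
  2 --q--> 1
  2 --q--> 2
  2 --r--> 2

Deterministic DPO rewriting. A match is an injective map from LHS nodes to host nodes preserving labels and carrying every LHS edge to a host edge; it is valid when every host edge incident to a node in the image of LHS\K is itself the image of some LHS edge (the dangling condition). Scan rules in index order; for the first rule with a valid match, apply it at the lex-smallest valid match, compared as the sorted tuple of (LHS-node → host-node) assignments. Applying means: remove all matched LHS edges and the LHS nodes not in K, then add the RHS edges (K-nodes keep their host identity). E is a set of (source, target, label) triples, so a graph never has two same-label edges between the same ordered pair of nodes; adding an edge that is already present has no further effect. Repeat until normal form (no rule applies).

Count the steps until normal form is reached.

initial: |V|=3 |E|=5  E = 1-r->1 1-q->2 2-q->1 2-q->2 2-r->2
step 1: apply R1 at {0↦1, 1↦2}  → |V|=3 |E|=3  E = 1-r->1 1-q->2 2-q->2
step 2: apply R1 at {0↦2, 1↦1}  → |V|=3 |E|=1  E = 2-q->2
final graph: no rule applies after step 2

Answer: 2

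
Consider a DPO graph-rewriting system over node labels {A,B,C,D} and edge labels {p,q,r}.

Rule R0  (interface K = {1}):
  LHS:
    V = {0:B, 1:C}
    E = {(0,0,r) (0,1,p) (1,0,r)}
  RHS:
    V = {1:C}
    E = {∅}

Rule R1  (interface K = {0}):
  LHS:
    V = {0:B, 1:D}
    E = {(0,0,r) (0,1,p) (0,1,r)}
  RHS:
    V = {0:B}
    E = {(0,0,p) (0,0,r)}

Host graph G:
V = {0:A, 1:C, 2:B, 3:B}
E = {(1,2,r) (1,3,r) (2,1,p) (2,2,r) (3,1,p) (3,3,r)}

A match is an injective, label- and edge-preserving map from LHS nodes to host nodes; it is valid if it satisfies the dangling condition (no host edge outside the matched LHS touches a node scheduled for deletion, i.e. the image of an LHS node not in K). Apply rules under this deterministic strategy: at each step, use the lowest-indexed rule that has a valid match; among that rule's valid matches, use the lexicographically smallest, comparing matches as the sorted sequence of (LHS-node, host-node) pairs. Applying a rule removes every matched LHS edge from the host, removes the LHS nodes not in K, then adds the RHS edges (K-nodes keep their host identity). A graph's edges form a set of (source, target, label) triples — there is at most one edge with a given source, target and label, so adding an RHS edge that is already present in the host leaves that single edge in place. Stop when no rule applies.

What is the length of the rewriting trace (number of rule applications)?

Answer: 2

Derivation:
[0] host  ⇒  4 nodes, 6 edges  {1-r->2 1-r->3 2-p->1 2-r->2 3-p->1 3-r->3}
[1] R0 @ {0↦2, 1↦1}  ⇒  3 nodes, 3 edges  {1-r->3 3-p->1 3-r->3}
[2] R0 @ {0↦3, 1↦1}  ⇒  2 nodes, 0 edges  {∅}
final graph: no rule applies after step 2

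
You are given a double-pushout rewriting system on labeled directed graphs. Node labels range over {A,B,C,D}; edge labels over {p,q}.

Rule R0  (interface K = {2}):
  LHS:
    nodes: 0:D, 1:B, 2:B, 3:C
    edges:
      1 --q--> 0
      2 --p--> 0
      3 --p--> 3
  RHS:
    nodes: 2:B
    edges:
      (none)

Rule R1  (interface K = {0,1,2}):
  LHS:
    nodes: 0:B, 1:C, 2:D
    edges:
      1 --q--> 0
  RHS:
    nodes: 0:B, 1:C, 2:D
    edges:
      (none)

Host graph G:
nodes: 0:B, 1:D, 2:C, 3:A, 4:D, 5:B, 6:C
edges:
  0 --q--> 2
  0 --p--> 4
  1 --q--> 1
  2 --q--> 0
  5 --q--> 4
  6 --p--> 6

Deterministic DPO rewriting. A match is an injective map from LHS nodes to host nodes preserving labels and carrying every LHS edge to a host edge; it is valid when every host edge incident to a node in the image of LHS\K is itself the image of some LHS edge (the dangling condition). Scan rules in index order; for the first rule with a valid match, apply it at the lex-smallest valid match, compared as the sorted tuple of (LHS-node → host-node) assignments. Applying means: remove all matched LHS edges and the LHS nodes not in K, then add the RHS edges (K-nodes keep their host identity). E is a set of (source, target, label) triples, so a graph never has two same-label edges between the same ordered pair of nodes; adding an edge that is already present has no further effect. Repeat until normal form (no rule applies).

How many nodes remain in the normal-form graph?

[0] host  ⇒  7 nodes, 6 edges  {0-q->2 0-p->4 1-q->1 2-q->0 5-q->4 6-p->6}
[1] R0 @ {0↦4, 1↦5, 2↦0, 3↦6}  ⇒  4 nodes, 3 edges  {0-q->2 1-q->1 2-q->0}
[2] R1 @ {0↦0, 1↦2, 2↦1}  ⇒  4 nodes, 2 edges  {0-q->2 1-q->1}
final graph: no rule applies after step 2
NF nodes: {0:B, 1:D, 2:C, 3:A}

Answer: 4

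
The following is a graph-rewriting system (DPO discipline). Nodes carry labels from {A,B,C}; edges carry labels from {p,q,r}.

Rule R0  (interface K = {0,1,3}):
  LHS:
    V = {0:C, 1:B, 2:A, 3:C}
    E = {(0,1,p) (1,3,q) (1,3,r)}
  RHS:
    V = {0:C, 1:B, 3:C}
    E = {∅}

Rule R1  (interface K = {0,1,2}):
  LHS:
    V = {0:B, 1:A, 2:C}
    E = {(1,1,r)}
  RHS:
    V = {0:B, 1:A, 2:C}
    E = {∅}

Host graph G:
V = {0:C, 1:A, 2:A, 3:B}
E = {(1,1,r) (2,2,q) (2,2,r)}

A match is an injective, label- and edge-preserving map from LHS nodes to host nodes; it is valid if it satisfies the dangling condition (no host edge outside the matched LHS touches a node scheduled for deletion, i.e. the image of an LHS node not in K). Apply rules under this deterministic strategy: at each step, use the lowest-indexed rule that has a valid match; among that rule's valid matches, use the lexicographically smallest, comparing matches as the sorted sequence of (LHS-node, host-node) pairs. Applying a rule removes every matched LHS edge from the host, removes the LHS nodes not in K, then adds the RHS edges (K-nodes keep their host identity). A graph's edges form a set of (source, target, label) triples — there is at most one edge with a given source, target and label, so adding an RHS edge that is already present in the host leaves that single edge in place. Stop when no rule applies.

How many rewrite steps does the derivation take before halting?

start.  V:4 E:3  edges: 1-r->1 2-q->2 2-r->2
1. fire R1 via {0↦3, 1↦1, 2↦0}  →  V:4 E:2  edges: 2-q->2 2-r->2
2. fire R1 via {0↦3, 1↦2, 2↦0}  →  V:4 E:1  edges: 2-q->2
final graph: no rule applies after step 2

Answer: 2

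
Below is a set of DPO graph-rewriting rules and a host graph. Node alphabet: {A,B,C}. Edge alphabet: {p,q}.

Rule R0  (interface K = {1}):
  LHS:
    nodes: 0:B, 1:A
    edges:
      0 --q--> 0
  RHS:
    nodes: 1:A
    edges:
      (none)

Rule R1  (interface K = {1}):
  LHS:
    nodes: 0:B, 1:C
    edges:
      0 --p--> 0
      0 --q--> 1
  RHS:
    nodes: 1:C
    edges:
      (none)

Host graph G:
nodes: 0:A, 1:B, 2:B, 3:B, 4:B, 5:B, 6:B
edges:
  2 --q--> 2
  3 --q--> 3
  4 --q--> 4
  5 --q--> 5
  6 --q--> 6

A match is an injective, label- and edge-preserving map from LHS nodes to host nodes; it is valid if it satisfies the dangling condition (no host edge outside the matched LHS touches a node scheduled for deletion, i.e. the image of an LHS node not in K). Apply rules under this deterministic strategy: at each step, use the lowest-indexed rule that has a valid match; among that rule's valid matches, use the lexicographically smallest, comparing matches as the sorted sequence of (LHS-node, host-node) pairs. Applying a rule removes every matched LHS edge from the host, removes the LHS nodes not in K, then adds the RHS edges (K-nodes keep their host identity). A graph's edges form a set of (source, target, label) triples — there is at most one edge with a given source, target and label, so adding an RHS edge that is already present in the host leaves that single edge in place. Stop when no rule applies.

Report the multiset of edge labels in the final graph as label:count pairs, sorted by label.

[0] host  ⇒  7 nodes, 5 edges  {2-q->2 3-q->3 4-q->4 5-q->5 6-q->6}
[1] R0 @ {0↦2, 1↦0}  ⇒  6 nodes, 4 edges  {3-q->3 4-q->4 5-q->5 6-q->6}
[2] R0 @ {0↦3, 1↦0}  ⇒  5 nodes, 3 edges  {4-q->4 5-q->5 6-q->6}
[3] R0 @ {0↦4, 1↦0}  ⇒  4 nodes, 2 edges  {5-q->5 6-q->6}
[4] R0 @ {0↦5, 1↦0}  ⇒  3 nodes, 1 edges  {6-q->6}
[5] R0 @ {0↦6, 1↦0}  ⇒  2 nodes, 0 edges  {∅}
final graph: no rule applies after step 5
NF edges: []

Answer: (no edges)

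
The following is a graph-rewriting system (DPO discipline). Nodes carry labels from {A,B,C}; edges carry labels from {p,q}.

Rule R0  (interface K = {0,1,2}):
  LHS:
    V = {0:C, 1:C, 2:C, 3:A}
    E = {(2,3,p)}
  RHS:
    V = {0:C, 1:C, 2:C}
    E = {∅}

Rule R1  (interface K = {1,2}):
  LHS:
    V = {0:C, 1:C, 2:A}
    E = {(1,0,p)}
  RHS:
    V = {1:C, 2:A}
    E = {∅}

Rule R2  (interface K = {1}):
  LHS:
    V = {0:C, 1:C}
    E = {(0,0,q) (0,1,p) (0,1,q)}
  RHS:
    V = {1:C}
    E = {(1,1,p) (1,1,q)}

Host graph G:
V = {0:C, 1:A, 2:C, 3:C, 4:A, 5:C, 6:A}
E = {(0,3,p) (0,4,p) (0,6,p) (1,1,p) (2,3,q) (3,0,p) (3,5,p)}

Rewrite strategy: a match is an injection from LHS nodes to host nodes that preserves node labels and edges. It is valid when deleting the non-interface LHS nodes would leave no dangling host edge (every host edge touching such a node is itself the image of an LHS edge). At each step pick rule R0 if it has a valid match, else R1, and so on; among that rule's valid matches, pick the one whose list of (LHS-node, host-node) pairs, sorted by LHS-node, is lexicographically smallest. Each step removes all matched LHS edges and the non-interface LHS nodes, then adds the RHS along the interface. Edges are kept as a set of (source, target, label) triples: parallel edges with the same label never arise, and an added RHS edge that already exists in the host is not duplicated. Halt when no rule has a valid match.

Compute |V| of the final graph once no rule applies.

Answer: 4

Derivation:
[0] host  ⇒  7 nodes, 7 edges  {0-p->3 0-p->4 0-p->6 1-p->1 2-q->3 3-p->0 3-p->5}
[1] R0 @ {0↦2, 1↦3, 2↦0, 3↦4}  ⇒  6 nodes, 6 edges  {0-p->3 0-p->6 1-p->1 2-q->3 3-p->0 3-p->5}
[2] R0 @ {0↦2, 1↦3, 2↦0, 3↦6}  ⇒  5 nodes, 5 edges  {0-p->3 1-p->1 2-q->3 3-p->0 3-p->5}
[3] R1 @ {0↦5, 1↦3, 2↦1}  ⇒  4 nodes, 4 edges  {0-p->3 1-p->1 2-q->3 3-p->0}
halt: no rule applies after step 3
NF nodes: {0:C, 1:A, 2:C, 3:C}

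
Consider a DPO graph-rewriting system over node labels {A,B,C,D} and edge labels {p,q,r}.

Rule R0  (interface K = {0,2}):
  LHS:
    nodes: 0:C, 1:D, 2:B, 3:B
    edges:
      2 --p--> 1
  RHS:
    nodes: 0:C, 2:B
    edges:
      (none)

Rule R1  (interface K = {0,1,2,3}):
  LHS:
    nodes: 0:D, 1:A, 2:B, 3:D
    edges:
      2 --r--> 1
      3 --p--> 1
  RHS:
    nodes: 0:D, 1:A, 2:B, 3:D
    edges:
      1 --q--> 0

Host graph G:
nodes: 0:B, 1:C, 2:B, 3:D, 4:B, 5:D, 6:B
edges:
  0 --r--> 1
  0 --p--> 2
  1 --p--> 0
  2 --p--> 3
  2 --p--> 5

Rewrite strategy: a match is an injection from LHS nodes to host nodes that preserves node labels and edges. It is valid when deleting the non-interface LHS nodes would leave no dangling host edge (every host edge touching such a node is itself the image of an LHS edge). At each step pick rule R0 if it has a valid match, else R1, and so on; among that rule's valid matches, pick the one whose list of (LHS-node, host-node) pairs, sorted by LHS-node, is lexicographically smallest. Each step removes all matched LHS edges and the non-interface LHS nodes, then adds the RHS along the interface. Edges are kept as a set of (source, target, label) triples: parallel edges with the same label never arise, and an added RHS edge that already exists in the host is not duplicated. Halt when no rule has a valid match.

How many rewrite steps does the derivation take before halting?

Answer: 2

Steps:
start.  V:7 E:5  edges: 0-r->1 0-p->2 1-p->0 2-p->3 2-p->5
1. fire R0 via {0↦1, 1↦3, 2↦2, 3↦4}  →  V:5 E:4  edges: 0-r->1 0-p->2 1-p->0 2-p->5
2. fire R0 via {0↦1, 1↦5, 2↦2, 3↦6}  →  V:3 E:3  edges: 0-r->1 0-p->2 1-p->0
final graph: no rule applies after step 2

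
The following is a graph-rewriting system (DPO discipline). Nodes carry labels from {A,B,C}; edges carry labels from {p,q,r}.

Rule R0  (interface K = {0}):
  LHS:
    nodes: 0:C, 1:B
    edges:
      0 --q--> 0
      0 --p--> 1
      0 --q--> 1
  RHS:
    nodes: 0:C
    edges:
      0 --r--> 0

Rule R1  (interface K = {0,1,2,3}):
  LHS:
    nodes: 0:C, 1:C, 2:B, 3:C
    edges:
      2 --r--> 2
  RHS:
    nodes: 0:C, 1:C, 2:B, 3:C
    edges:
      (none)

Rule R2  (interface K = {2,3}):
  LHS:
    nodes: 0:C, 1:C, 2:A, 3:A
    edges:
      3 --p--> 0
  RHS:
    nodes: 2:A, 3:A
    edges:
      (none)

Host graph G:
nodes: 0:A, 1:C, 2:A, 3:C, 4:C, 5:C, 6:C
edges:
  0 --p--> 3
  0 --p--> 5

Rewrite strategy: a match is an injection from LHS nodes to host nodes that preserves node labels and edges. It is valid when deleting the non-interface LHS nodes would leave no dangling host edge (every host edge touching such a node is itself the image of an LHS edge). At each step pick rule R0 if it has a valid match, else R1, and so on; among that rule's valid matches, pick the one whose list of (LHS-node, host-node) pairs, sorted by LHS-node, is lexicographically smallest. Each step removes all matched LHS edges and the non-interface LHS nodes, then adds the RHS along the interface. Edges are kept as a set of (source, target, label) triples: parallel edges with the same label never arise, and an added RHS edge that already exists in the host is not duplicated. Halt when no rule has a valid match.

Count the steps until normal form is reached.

initial: |V|=7 |E|=2  E = 0-p->3 0-p->5
step 1: apply R2 at {0↦3, 1↦1, 2↦2, 3↦0}  → |V|=5 |E|=1  E = 0-p->5
step 2: apply R2 at {0↦5, 1↦4, 2↦2, 3↦0}  → |V|=3 |E|=0  E = ∅
halt: no rule applies after step 2

Answer: 2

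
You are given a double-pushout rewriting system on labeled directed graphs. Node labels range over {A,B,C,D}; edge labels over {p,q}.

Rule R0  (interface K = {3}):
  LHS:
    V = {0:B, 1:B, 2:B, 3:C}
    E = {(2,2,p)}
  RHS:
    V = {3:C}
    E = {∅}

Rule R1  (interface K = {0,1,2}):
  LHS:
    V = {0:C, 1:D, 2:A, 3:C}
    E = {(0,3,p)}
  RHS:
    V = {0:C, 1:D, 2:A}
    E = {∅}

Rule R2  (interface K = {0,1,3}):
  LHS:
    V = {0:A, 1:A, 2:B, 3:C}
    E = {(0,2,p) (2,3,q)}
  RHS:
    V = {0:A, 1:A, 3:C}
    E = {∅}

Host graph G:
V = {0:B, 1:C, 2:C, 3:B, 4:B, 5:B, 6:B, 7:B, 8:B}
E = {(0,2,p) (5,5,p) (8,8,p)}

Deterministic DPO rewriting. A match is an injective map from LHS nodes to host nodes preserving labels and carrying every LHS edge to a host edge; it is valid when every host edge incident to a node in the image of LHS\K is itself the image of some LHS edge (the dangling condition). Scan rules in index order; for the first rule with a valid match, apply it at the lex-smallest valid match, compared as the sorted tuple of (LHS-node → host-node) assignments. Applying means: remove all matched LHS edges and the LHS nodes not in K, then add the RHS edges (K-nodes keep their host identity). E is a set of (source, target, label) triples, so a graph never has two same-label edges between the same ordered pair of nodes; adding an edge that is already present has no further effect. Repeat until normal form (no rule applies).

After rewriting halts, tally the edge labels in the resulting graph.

start.  V:9 E:3  edges: 0-p->2 5-p->5 8-p->8
1. fire R0 via {0↦3, 1↦4, 2↦5, 3↦1}  →  V:6 E:2  edges: 0-p->2 8-p->8
2. fire R0 via {0↦6, 1↦7, 2↦8, 3↦1}  →  V:3 E:1  edges: 0-p->2
normal form: no rule applies after step 2
NF edges: [(0, 2, 'p')]

Answer: p:1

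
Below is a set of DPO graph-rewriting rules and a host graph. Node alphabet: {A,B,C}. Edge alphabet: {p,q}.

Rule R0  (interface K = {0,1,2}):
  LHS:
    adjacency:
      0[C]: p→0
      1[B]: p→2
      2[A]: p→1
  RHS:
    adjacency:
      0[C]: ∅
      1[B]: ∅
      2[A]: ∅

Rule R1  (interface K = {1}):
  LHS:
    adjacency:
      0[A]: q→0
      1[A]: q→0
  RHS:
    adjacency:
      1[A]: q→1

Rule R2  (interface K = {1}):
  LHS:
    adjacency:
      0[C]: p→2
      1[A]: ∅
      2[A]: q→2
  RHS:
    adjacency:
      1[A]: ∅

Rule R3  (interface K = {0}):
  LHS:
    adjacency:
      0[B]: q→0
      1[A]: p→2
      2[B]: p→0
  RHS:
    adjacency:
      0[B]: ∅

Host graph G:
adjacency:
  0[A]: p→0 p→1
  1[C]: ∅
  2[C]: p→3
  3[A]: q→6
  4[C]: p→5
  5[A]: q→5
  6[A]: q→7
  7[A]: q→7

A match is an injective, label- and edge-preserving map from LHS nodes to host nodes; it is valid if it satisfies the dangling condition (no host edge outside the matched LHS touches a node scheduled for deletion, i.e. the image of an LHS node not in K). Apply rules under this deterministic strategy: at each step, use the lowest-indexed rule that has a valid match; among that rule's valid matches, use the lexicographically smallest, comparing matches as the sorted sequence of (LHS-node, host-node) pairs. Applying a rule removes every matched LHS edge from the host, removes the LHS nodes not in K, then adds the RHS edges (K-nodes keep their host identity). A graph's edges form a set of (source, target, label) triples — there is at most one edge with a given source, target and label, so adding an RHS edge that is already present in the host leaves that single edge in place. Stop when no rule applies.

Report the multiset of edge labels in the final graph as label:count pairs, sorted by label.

[0] host  ⇒  8 nodes, 8 edges  {0-p->0 0-p->1 2-p->3 3-q->6 4-p->5 5-q->5 6-q->7 7-q->7}
[1] R1 @ {0↦7, 1↦6}  ⇒  7 nodes, 7 edges  {0-p->0 0-p->1 2-p->3 3-q->6 4-p->5 5-q->5 6-q->6}
[2] R1 @ {0↦6, 1↦3}  ⇒  6 nodes, 6 edges  {0-p->0 0-p->1 2-p->3 3-q->3 4-p->5 5-q->5}
[3] R2 @ {0↦2, 1↦0, 2↦3}  ⇒  4 nodes, 4 edges  {0-p->0 0-p->1 4-p->5 5-q->5}
[4] R2 @ {0↦4, 1↦0, 2↦5}  ⇒  2 nodes, 2 edges  {0-p->0 0-p->1}
halt: no rule applies after step 4
NF edges: [(0, 0, 'p'), (0, 1, 'p')]

Answer: p:2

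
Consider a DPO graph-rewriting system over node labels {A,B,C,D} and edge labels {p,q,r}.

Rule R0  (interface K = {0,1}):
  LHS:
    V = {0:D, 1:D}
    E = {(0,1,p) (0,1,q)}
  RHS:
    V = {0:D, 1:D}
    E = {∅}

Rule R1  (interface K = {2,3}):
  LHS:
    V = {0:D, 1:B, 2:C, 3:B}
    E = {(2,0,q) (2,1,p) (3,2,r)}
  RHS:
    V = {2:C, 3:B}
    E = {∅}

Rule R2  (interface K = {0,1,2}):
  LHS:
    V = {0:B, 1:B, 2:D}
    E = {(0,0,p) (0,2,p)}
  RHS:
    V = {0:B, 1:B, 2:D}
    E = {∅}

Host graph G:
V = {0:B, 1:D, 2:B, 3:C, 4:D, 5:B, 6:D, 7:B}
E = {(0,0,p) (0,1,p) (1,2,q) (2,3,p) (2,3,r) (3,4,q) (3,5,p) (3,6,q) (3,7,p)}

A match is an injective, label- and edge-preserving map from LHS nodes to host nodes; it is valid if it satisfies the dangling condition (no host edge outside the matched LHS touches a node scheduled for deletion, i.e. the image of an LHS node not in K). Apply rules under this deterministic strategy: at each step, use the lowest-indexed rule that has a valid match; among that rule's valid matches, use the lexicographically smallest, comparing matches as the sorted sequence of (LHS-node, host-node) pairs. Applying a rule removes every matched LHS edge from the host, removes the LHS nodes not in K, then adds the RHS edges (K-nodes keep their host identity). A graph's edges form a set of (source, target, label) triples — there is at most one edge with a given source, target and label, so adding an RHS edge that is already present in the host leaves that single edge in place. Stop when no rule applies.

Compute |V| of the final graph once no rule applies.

Answer: 6

Rewrite trace:
[0] host  ⇒  8 nodes, 9 edges  {0-p->0 0-p->1 1-q->2 2-p->3 2-r->3 3-q->4 3-p->5 3-q->6 3-p->7}
[1] R1 @ {0↦4, 1↦5, 2↦3, 3↦2}  ⇒  6 nodes, 6 edges  {0-p->0 0-p->1 1-q->2 2-p->3 3-q->6 3-p->7}
[2] R2 @ {0↦0, 1↦2, 2↦1}  ⇒  6 nodes, 4 edges  {1-q->2 2-p->3 3-q->6 3-p->7}
final graph: no rule applies after step 2
NF nodes: {0:B, 1:D, 2:B, 3:C, 6:D, 7:B}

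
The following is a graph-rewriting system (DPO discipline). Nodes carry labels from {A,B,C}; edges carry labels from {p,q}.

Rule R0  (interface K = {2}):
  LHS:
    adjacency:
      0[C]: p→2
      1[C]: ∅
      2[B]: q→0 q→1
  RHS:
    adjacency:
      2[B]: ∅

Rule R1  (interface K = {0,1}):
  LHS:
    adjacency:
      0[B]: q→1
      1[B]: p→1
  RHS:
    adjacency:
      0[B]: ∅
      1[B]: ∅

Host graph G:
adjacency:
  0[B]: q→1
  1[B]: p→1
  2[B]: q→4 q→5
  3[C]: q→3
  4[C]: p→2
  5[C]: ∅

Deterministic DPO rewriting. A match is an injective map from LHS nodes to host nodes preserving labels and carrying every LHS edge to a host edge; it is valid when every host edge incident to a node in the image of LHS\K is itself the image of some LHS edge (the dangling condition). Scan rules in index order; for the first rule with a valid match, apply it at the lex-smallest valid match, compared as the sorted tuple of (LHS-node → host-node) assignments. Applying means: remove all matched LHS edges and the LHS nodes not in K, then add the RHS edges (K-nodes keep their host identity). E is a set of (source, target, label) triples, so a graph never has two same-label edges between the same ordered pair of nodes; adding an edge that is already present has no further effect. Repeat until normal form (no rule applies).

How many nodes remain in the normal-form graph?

Answer: 4

Derivation:
start.  V:6 E:6  edges: 0-q->1 1-p->1 2-q->4 2-q->5 3-q->3 4-p->2
1. fire R0 via {0↦4, 1↦5, 2↦2}  →  V:4 E:3  edges: 0-q->1 1-p->1 3-q->3
2. fire R1 via {0↦0, 1↦1}  →  V:4 E:1  edges: 3-q->3
halt: no rule applies after step 2
NF nodes: {0:B, 1:B, 2:B, 3:C}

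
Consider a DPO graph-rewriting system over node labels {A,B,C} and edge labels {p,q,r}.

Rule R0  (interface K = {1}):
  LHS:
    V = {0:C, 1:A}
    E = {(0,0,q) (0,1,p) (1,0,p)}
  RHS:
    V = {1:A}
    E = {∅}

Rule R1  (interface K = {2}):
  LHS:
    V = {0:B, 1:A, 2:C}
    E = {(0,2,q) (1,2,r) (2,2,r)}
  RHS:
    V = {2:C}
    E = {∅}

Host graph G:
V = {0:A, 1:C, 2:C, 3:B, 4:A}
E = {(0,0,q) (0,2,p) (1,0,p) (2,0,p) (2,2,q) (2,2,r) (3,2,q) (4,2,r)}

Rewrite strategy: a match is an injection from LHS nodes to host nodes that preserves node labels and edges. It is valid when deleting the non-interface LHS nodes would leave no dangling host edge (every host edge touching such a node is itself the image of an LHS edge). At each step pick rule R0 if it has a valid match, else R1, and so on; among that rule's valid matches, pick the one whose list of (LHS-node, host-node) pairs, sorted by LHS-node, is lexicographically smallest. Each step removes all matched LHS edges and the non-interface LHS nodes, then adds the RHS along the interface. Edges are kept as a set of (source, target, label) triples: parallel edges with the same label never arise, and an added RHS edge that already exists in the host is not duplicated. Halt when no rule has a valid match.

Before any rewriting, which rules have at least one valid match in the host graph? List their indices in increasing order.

R0: no valid match — 1 raw match, all fail dangling condition
R1: 1 valid match — {0↦3, 1↦4, 2↦2}

Answer: [R1]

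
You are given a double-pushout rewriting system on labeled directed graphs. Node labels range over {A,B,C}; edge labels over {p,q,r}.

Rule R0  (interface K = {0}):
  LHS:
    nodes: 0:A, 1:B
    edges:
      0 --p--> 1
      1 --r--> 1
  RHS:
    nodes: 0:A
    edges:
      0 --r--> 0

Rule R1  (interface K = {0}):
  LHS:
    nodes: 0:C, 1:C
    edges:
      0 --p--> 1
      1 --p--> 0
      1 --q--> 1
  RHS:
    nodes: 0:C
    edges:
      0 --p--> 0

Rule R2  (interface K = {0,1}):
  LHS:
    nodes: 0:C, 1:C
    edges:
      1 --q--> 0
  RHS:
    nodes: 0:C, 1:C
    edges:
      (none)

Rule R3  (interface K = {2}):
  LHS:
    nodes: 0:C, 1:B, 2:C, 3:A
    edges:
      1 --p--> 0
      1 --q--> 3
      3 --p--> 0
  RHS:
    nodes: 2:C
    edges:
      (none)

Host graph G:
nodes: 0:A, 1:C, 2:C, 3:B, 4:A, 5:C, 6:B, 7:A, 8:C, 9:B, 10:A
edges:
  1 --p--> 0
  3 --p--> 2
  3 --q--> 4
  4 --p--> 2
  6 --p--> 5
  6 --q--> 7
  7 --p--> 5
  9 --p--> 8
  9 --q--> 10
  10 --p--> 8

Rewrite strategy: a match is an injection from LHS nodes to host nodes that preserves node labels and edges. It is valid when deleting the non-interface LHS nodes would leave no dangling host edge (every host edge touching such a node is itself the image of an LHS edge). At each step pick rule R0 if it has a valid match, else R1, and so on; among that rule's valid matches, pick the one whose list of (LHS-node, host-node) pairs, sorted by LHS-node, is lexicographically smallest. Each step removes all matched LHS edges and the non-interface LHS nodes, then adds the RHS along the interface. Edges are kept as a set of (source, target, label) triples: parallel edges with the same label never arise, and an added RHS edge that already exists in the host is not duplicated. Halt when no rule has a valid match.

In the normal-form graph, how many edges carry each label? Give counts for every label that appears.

[0] host  ⇒  11 nodes, 10 edges  {1-p->0 3-p->2 3-q->4 4-p->2 6-p->5 6-q->7 7-p->5 9-p->8 9-q->10 10-p->8}
[1] R3 @ {0↦2, 1↦3, 2↦1, 3↦4}  ⇒  8 nodes, 7 edges  {1-p->0 6-p->5 6-q->7 7-p->5 9-p->8 9-q->10 10-p->8}
[2] R3 @ {0↦5, 1↦6, 2↦1, 3↦7}  ⇒  5 nodes, 4 edges  {1-p->0 9-p->8 9-q->10 10-p->8}
[3] R3 @ {0↦8, 1↦9, 2↦1, 3↦10}  ⇒  2 nodes, 1 edges  {1-p->0}
normal form: no rule applies after step 3
NF edges: [(1, 0, 'p')]

Answer: p:1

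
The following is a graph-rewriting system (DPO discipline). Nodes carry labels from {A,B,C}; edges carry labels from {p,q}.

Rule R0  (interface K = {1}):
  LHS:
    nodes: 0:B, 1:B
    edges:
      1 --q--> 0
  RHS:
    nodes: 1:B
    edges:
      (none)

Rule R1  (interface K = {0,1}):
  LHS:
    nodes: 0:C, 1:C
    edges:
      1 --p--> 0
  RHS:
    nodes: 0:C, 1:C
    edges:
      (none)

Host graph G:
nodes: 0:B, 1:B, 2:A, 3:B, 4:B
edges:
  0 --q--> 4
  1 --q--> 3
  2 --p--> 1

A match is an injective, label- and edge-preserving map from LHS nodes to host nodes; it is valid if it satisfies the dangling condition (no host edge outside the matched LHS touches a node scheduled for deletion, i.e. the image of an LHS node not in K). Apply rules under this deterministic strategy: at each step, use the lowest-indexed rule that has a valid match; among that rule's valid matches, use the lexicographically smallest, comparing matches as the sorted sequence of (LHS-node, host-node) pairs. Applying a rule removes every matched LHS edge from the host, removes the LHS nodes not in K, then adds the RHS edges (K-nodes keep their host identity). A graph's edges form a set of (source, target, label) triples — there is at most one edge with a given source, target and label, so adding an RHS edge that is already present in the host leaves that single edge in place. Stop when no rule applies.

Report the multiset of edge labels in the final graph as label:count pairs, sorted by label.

start.  V:5 E:3  edges: 0-q->4 1-q->3 2-p->1
1. fire R0 via {0↦3, 1↦1}  →  V:4 E:2  edges: 0-q->4 2-p->1
2. fire R0 via {0↦4, 1↦0}  →  V:3 E:1  edges: 2-p->1
halt: no rule applies after step 2
NF edges: [(2, 1, 'p')]

Answer: p:1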